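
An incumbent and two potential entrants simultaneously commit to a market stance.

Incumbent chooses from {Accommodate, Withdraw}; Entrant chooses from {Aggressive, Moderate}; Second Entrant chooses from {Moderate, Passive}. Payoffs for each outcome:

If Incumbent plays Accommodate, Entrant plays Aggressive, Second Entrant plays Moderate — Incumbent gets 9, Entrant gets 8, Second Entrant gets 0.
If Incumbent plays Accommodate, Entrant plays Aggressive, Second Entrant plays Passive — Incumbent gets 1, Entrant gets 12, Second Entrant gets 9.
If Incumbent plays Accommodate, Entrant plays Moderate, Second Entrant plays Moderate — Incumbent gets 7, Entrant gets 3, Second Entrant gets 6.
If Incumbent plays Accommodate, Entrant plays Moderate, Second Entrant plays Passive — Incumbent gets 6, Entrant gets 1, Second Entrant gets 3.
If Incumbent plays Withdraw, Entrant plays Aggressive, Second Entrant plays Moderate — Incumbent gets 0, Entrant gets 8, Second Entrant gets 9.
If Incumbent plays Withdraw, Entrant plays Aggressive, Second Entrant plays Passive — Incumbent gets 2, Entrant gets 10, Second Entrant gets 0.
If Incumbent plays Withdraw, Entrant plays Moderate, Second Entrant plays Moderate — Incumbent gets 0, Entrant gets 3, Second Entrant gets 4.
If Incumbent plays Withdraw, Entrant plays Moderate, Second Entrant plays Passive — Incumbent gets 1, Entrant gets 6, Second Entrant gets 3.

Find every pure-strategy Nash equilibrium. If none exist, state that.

none

Incumbent against (Aggressive, Moderate): payoffs 9, 0 → best response Accommodate.
Incumbent against (Aggressive, Passive): payoffs 1, 2 → best response Withdraw.
Incumbent against (Moderate, Moderate): payoffs 7, 0 → best response Accommodate.
Incumbent against (Moderate, Passive): payoffs 6, 1 → best response Accommodate.
Entrant against (Accommodate, Moderate): payoffs 8, 3 → best response Aggressive.
Entrant against (Accommodate, Passive): payoffs 12, 1 → best response Aggressive.
Entrant against (Withdraw, Moderate): payoffs 8, 3 → best response Aggressive.
Entrant against (Withdraw, Passive): payoffs 10, 6 → best response Aggressive.
Second Entrant against (Accommodate, Aggressive): payoffs 0, 9 → best response Passive.
Second Entrant against (Accommodate, Moderate): payoffs 6, 3 → best response Moderate.
Second Entrant against (Withdraw, Aggressive): payoffs 9, 0 → best response Moderate.
Second Entrant against (Withdraw, Moderate): payoffs 4, 3 → best response Moderate.
No profile is a mutual best response for all players.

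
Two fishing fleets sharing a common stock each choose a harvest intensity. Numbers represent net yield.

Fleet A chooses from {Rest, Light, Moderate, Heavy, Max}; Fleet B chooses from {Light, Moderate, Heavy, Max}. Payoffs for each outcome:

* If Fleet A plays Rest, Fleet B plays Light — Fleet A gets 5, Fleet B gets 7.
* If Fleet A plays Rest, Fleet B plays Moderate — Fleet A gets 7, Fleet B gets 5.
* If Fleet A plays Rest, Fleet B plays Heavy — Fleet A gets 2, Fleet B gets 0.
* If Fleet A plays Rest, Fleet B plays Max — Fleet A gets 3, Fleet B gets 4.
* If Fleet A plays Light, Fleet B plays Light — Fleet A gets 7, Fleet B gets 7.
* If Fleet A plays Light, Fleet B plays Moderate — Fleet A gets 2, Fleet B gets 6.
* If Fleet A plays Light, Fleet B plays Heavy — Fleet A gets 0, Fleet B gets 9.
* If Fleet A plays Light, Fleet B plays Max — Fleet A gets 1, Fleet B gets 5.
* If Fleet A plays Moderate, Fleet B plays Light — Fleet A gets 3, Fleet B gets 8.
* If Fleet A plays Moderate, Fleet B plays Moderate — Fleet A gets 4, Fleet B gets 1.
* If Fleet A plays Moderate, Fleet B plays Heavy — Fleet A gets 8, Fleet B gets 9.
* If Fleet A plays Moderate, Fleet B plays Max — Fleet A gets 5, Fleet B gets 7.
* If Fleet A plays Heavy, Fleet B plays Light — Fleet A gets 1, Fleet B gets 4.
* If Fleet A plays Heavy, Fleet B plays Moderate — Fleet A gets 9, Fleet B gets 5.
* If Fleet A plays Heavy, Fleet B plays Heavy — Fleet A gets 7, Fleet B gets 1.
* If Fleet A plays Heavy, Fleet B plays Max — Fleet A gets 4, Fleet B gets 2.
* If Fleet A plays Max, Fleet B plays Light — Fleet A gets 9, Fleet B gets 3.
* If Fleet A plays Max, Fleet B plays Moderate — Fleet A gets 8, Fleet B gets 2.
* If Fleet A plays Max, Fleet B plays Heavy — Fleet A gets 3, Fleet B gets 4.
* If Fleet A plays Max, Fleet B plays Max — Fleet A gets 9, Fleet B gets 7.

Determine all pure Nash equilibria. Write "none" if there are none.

(Moderate, Heavy); (Heavy, Moderate); (Max, Max)

Fleet A against Light: payoffs 5, 7, 3, 1, 9 → best response Max.
Fleet A against Moderate: payoffs 7, 2, 4, 9, 8 → best response Heavy.
Fleet A against Heavy: payoffs 2, 0, 8, 7, 3 → best response Moderate.
Fleet A against Max: payoffs 3, 1, 5, 4, 9 → best response Max.
Fleet B against Rest: payoffs 7, 5, 0, 4 → best response Light.
Fleet B against Light: payoffs 7, 6, 9, 5 → best response Heavy.
Fleet B against Moderate: payoffs 8, 1, 9, 7 → best response Heavy.
Fleet B against Heavy: payoffs 4, 5, 1, 2 → best response Moderate.
Fleet B against Max: payoffs 3, 2, 4, 7 → best response Max.
Mutual best responses: (Moderate, Heavy); (Heavy, Moderate); (Max, Max).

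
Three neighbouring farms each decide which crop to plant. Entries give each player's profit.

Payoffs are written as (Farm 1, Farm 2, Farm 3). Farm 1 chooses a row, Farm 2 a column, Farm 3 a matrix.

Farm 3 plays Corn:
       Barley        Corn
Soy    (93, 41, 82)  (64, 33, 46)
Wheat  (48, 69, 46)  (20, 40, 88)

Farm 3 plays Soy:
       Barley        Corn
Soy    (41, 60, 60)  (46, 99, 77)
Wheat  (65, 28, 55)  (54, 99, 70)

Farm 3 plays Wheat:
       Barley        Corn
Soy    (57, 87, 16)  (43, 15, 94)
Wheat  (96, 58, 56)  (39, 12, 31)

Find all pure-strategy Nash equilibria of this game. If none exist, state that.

The pure Nash equilibria are (Soy, Barley, Corn); (Wheat, Barley, Wheat).

Check each profile: it is a Nash equilibrium iff no player can strictly gain by switching unilaterally.
(Soy, Barley, Corn): Farm 1 gets 93, best alternative 48; Farm 2 gets 41, best alternative 33; Farm 3 gets 82, best alternative 60. No profitable deviation — NE.
(Soy, Barley, Soy): Farm 1 can switch to Wheat (41 → 65). Not NE.
(Soy, Barley, Wheat): Farm 1 can switch to Wheat (57 → 96). Not NE.
(Soy, Corn, Corn): Farm 2 can switch to Barley (33 → 41). Not NE.
(Soy, Corn, Soy): Farm 1 can switch to Wheat (46 → 54). Not NE.
(Soy, Corn, Wheat): Farm 2 can switch to Barley (15 → 87). Not NE.
(Wheat, Barley, Corn): Farm 1 can switch to Soy (48 → 93). Not NE.
(Wheat, Barley, Soy): Farm 2 can switch to Corn (28 → 99). Not NE.
(Wheat, Barley, Wheat): Farm 1 gets 96, best alternative 57; Farm 2 gets 58, best alternative 12; Farm 3 gets 56, best alternative 55. No profitable deviation — NE.
(Wheat, Corn, Corn): Farm 1 can switch to Soy (20 → 64). Not NE.
(The remaining 2 profiles each have a profitable deviation by the same check.)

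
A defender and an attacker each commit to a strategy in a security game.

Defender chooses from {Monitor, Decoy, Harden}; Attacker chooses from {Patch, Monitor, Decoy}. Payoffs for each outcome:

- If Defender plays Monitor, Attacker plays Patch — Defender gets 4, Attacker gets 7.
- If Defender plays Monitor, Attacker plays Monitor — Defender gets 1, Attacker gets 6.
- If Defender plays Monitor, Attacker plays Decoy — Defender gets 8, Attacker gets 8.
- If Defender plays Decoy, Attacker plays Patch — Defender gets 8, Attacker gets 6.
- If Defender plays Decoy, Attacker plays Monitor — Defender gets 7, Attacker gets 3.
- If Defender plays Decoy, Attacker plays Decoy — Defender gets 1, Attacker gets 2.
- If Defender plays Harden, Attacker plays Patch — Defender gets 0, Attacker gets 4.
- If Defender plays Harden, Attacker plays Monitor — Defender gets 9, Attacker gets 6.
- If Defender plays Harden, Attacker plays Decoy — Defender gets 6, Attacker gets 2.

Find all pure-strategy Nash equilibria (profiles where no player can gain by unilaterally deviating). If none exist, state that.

(Monitor, Decoy), (Decoy, Patch), (Harden, Monitor)

Defender against Patch: payoffs 4, 8, 0 → best response Decoy.
Defender against Monitor: payoffs 1, 7, 9 → best response Harden.
Defender against Decoy: payoffs 8, 1, 6 → best response Monitor.
Attacker against Monitor: payoffs 7, 6, 8 → best response Decoy.
Attacker against Decoy: payoffs 6, 3, 2 → best response Patch.
Attacker against Harden: payoffs 4, 6, 2 → best response Monitor.
Mutual best responses: (Monitor, Decoy); (Decoy, Patch); (Harden, Monitor).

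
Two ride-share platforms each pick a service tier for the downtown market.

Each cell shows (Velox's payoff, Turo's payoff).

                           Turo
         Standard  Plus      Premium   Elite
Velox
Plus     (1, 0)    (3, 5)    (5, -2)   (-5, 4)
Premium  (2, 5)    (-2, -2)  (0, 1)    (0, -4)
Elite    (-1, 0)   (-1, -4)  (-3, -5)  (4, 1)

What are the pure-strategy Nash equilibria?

(Plus, Standard): Velox can switch to Premium (1 → 2). Not NE.
(Plus, Plus): Velox gets 3, best alternative -1; Turo gets 5, best alternative 4. No profitable deviation — NE.
(Plus, Premium): Turo can switch to Standard (-2 → 0). Not NE.
(Plus, Elite): Velox can switch to Premium (-5 → 0). Not NE.
(Premium, Standard): Velox gets 2, best alternative 1; Turo gets 5, best alternative 1. No profitable deviation — NE.
(Premium, Plus): Velox can switch to Plus (-2 → 3). Not NE.
(Premium, Premium): Velox can switch to Plus (0 → 5). Not NE.
(Premium, Elite): Velox can switch to Elite (0 → 4). Not NE.
(Elite, Elite): Velox gets 4, best alternative 0; Turo gets 1, best alternative 0. No profitable deviation — NE.
(The remaining 3 profiles each have a profitable deviation by the same check.)

(Plus, Plus) and (Premium, Standard) and (Elite, Elite)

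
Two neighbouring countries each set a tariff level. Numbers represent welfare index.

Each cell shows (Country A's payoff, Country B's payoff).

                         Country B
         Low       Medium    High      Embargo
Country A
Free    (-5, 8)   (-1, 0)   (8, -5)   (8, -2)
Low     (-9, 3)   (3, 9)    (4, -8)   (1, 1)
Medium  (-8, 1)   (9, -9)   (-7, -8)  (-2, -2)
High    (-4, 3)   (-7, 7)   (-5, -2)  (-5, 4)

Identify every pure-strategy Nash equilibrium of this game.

Country A against Low: payoffs -5, -9, -8, -4 → best response High.
Country A against Medium: payoffs -1, 3, 9, -7 → best response Medium.
Country A against High: payoffs 8, 4, -7, -5 → best response Free.
Country A against Embargo: payoffs 8, 1, -2, -5 → best response Free.
Country B against Free: payoffs 8, 0, -5, -2 → best response Low.
Country B against Low: payoffs 3, 9, -8, 1 → best response Medium.
Country B against Medium: payoffs 1, -9, -8, -2 → best response Low.
Country B against High: payoffs 3, 7, -2, 4 → best response Medium.
No profile is a mutual best response for all players.

This game has no pure Nash equilibrium.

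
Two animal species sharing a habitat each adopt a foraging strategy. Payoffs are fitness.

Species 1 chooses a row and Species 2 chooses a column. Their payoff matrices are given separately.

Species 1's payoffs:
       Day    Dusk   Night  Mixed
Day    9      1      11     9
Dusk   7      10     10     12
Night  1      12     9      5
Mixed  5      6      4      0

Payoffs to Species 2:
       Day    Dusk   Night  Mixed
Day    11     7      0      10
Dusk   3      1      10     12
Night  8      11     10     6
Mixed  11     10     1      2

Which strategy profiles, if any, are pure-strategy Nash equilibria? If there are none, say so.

(Day, Day): Species 1 gets 9, best alternative 7; Species 2 gets 11, best alternative 10. No profitable deviation — NE.
(Day, Dusk): Species 1 can switch to Dusk (1 → 10). Not NE.
(Day, Night): Species 2 can switch to Day (0 → 11). Not NE.
(Day, Mixed): Species 1 can switch to Dusk (9 → 12). Not NE.
(Dusk, Day): Species 1 can switch to Day (7 → 9). Not NE.
(Dusk, Dusk): Species 1 can switch to Night (10 → 12). Not NE.
(Dusk, Night): Species 1 can switch to Day (10 → 11). Not NE.
(Dusk, Mixed): Species 1 gets 12, best alternative 9; Species 2 gets 12, best alternative 10. No profitable deviation — NE.
(Night, Dusk): Species 1 gets 12, best alternative 10; Species 2 gets 11, best alternative 10. No profitable deviation — NE.
(The remaining 7 profiles each have a profitable deviation by the same check.)

(Day, Day), (Dusk, Mixed), (Night, Dusk)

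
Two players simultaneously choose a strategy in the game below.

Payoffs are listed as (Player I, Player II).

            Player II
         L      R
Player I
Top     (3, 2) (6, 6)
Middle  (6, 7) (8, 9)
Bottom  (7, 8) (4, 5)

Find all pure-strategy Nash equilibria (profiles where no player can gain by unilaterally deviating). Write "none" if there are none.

The pure Nash equilibria are (Middle, R) and (Bottom, L).

Player I against L: payoffs 3, 6, 7 → best response Bottom.
Player I against R: payoffs 6, 8, 4 → best response Middle.
Player II against Top: payoffs 2, 6 → best response R.
Player II against Middle: payoffs 7, 9 → best response R.
Player II against Bottom: payoffs 8, 5 → best response L.
Mutual best responses: (Middle, R); (Bottom, L).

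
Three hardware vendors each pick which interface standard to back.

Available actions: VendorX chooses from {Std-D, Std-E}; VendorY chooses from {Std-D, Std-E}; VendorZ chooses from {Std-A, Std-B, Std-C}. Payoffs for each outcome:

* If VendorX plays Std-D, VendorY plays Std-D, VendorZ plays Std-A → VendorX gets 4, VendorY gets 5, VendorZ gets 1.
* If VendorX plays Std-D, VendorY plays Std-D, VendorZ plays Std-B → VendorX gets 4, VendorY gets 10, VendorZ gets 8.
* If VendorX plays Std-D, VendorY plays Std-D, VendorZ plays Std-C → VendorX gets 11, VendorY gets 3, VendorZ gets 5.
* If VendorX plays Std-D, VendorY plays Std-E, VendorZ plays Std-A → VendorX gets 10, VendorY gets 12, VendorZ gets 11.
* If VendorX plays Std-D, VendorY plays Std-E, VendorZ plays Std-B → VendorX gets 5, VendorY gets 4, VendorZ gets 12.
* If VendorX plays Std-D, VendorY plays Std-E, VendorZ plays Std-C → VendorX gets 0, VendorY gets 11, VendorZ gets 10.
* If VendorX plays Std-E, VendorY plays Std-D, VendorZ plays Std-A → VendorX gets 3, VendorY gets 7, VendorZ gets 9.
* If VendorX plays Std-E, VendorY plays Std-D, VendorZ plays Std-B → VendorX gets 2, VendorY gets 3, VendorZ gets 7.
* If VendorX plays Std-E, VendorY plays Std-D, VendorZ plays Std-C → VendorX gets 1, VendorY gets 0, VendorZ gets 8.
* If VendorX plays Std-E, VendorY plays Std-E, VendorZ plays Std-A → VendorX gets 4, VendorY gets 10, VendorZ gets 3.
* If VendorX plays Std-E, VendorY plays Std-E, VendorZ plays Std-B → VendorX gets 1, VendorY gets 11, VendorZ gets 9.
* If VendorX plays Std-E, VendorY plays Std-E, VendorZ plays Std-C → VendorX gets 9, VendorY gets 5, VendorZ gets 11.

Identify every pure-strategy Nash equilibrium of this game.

VendorX against (Std-D, Std-A): payoffs 4, 3 → best response Std-D.
VendorX against (Std-D, Std-B): payoffs 4, 2 → best response Std-D.
VendorX against (Std-D, Std-C): payoffs 11, 1 → best response Std-D.
VendorX against (Std-E, Std-A): payoffs 10, 4 → best response Std-D.
VendorX against (Std-E, Std-B): payoffs 5, 1 → best response Std-D.
VendorX against (Std-E, Std-C): payoffs 0, 9 → best response Std-E.
VendorY against (Std-D, Std-A): payoffs 5, 12 → best response Std-E.
VendorY against (Std-D, Std-B): payoffs 10, 4 → best response Std-D.
VendorY against (Std-D, Std-C): payoffs 3, 11 → best response Std-E.
VendorY against (Std-E, Std-A): payoffs 7, 10 → best response Std-E.
VendorY against (Std-E, Std-B): payoffs 3, 11 → best response Std-E.
VendorY against (Std-E, Std-C): payoffs 0, 5 → best response Std-E.
VendorZ against (Std-D, Std-D): payoffs 1, 8, 5 → best response Std-B.
VendorZ against (Std-D, Std-E): payoffs 11, 12, 10 → best response Std-B.
VendorZ against (Std-E, Std-D): payoffs 9, 7, 8 → best response Std-A.
VendorZ against (Std-E, Std-E): payoffs 3, 9, 11 → best response Std-C.
Mutual best responses: (Std-D, Std-D, Std-B); (Std-E, Std-E, Std-C).

(Std-D, Std-D, Std-B), (Std-E, Std-E, Std-C)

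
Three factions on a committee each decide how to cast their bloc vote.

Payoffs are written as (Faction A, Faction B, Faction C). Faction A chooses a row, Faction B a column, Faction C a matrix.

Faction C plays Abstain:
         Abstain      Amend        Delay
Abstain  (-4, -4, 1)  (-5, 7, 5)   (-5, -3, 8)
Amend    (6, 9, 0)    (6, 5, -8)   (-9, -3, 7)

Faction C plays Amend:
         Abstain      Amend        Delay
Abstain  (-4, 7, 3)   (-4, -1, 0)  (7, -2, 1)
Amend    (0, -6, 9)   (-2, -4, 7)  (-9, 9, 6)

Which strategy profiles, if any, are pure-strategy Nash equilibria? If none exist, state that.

Check each profile: it is a Nash equilibrium iff no player can strictly gain by switching unilaterally.
(Abstain, Abstain, Abstain): Faction A can switch to Amend (-4 → 6). Not NE.
(Abstain, Abstain, Amend): Faction A can switch to Amend (-4 → 0). Not NE.
(Abstain, Amend, Abstain): Faction A can switch to Amend (-5 → 6). Not NE.
(Abstain, Amend, Amend): Faction A can switch to Amend (-4 → -2). Not NE.
(Abstain, Delay, Abstain): Faction B can switch to Amend (-3 → 7). Not NE.
(Abstain, Delay, Amend): Faction B can switch to Abstain (-2 → 7). Not NE.
(The remaining 6 profiles each have a profitable deviation by the same check.)

none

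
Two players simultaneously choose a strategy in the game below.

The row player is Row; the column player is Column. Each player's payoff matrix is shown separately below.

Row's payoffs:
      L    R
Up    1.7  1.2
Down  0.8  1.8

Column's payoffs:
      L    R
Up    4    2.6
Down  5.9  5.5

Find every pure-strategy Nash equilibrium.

The unique pure-strategy Nash equilibrium is (Up, L).

Row against L: payoffs 1.7, 0.8 → best response Up.
Row against R: payoffs 1.2, 1.8 → best response Down.
Column against Up: payoffs 4, 2.6 → best response L.
Column against Down: payoffs 5.9, 5.5 → best response L.
Mutual best responses: (Up, L).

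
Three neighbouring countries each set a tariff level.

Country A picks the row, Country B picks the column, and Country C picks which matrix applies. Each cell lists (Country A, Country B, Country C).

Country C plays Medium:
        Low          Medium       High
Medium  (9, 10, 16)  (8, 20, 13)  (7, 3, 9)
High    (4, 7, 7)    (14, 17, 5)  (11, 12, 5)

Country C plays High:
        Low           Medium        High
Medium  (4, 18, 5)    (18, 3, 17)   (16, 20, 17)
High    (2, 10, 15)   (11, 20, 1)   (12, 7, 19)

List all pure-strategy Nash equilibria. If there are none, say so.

Country A against (Low, Medium): payoffs 9, 4 → best response Medium.
Country A against (Low, High): payoffs 4, 2 → best response Medium.
Country A against (Medium, Medium): payoffs 8, 14 → best response High.
Country A against (Medium, High): payoffs 18, 11 → best response Medium.
Country A against (High, Medium): payoffs 7, 11 → best response High.
Country A against (High, High): payoffs 16, 12 → best response Medium.
Country B against (Medium, Medium): payoffs 10, 20, 3 → best response Medium.
Country B against (Medium, High): payoffs 18, 3, 20 → best response High.
Country B against (High, Medium): payoffs 7, 17, 12 → best response Medium.
Country B against (High, High): payoffs 10, 20, 7 → best response Medium.
Country C against (Medium, Low): payoffs 16, 5 → best response Medium.
Country C against (Medium, Medium): payoffs 13, 17 → best response High.
Country C against (Medium, High): payoffs 9, 17 → best response High.
Country C against (High, Low): payoffs 7, 15 → best response High.
Country C against (High, Medium): payoffs 5, 1 → best response Medium.
Country C against (High, High): payoffs 5, 19 → best response High.
Mutual best responses: (Medium, High, High); (High, Medium, Medium).

The pure Nash equilibria are (Medium, High, High) and (High, Medium, Medium).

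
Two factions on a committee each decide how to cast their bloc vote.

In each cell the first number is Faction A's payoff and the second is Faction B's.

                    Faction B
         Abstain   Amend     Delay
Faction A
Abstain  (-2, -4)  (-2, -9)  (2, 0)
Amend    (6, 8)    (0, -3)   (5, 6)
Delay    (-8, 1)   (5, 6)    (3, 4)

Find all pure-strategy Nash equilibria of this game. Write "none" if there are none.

(Abstain, Abstain): Faction A can switch to Amend (-2 → 6). Not NE.
(Abstain, Amend): Faction A can switch to Amend (-2 → 0). Not NE.
(Abstain, Delay): Faction A can switch to Amend (2 → 5). Not NE.
(Amend, Abstain): Faction A gets 6, best alternative -2; Faction B gets 8, best alternative 6. No profitable deviation — NE.
(Amend, Amend): Faction A can switch to Delay (0 → 5). Not NE.
(Amend, Delay): Faction B can switch to Abstain (6 → 8). Not NE.
(Delay, Abstain): Faction A can switch to Abstain (-8 → -2). Not NE.
(Delay, Amend): Faction A gets 5, best alternative 0; Faction B gets 6, best alternative 4. No profitable deviation — NE.
(Delay, Delay): Faction A can switch to Amend (3 → 5). Not NE.

The pure Nash equilibria are (Amend, Abstain); (Delay, Amend).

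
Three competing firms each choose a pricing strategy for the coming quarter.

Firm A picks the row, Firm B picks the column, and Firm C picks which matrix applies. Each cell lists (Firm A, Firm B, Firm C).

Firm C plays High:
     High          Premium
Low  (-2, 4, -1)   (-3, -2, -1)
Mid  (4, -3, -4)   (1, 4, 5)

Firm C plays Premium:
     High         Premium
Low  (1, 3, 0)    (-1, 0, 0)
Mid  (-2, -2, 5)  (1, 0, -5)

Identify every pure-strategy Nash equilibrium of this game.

Pure-strategy Nash equilibria: (Low, High, Premium); (Mid, Premium, High)

(Low, High, High): Firm A can switch to Mid (-2 → 4). Not NE.
(Low, High, Premium): Firm A gets 1, best alternative -2; Firm B gets 3, best alternative 0; Firm C gets 0, best alternative -1. No profitable deviation — NE.
(Low, Premium, High): Firm A can switch to Mid (-3 → 1). Not NE.
(Low, Premium, Premium): Firm A can switch to Mid (-1 → 1). Not NE.
(Mid, High, High): Firm B can switch to Premium (-3 → 4). Not NE.
(Mid, High, Premium): Firm A can switch to Low (-2 → 1). Not NE.
(Mid, Premium, High): Firm A gets 1, best alternative -3; Firm B gets 4, best alternative -3; Firm C gets 5, best alternative -5. No profitable deviation — NE.
(Mid, Premium, Premium): Firm C can switch to High (-5 → 5). Not NE.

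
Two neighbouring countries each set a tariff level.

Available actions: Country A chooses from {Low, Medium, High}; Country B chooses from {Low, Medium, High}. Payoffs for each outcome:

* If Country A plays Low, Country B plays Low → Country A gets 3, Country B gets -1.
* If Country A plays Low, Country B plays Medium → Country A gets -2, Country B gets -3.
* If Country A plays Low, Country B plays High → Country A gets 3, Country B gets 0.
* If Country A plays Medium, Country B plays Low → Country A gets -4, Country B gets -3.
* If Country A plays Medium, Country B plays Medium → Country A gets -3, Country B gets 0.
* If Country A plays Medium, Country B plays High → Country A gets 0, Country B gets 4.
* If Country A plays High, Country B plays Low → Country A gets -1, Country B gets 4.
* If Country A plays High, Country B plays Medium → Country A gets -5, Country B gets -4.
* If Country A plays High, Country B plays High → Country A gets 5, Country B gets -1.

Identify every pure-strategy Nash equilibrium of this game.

none

For each player, find the best response to each opponent profile; mutual best responses are the pure NE.
Country A against Low: payoffs 3, -4, -1 → best response Low.
Country A against Medium: payoffs -2, -3, -5 → best response Low.
Country A against High: payoffs 3, 0, 5 → best response High.
Country B against Low: payoffs -1, -3, 0 → best response High.
Country B against Medium: payoffs -3, 0, 4 → best response High.
Country B against High: payoffs 4, -4, -1 → best response Low.
No profile is a mutual best response for all players.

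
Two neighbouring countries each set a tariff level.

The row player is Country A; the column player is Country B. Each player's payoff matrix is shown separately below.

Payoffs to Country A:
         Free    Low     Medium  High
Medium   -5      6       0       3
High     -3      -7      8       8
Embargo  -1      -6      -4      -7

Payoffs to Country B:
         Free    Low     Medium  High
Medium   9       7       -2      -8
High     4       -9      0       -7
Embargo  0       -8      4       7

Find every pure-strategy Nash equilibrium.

For each player, find the best response to each opponent profile; mutual best responses are the pure NE.
Country A against Free: payoffs -5, -3, -1 → best response Embargo.
Country A against Low: payoffs 6, -7, -6 → best response Medium.
Country A against Medium: payoffs 0, 8, -4 → best response High.
Country A against High: payoffs 3, 8, -7 → best response High.
Country B against Medium: payoffs 9, 7, -2, -8 → best response Free.
Country B against High: payoffs 4, -9, 0, -7 → best response Free.
Country B against Embargo: payoffs 0, -8, 4, 7 → best response High.
No profile is a mutual best response for all players.

none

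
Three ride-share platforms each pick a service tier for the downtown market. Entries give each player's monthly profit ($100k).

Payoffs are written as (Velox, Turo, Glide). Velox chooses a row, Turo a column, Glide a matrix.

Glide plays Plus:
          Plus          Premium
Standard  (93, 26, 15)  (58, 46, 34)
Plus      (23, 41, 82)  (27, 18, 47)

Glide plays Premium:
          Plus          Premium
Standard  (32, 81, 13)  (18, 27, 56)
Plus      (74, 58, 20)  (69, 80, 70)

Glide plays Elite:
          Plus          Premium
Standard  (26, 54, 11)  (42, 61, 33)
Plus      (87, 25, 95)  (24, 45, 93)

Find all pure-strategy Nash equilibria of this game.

Mark each player's best response to every combination of opponents' strategies; a profile where every player is best-responding is a pure Nash equilibrium.
Velox against (Plus, Plus): payoffs 93, 23 → best response Standard.
Velox against (Plus, Premium): payoffs 32, 74 → best response Plus.
Velox against (Plus, Elite): payoffs 26, 87 → best response Plus.
Velox against (Premium, Plus): payoffs 58, 27 → best response Standard.
Velox against (Premium, Premium): payoffs 18, 69 → best response Plus.
Velox against (Premium, Elite): payoffs 42, 24 → best response Standard.
Turo against (Standard, Plus): payoffs 26, 46 → best response Premium.
Turo against (Standard, Premium): payoffs 81, 27 → best response Plus.
Turo against (Standard, Elite): payoffs 54, 61 → best response Premium.
Turo against (Plus, Plus): payoffs 41, 18 → best response Plus.
Turo against (Plus, Premium): payoffs 58, 80 → best response Premium.
Turo against (Plus, Elite): payoffs 25, 45 → best response Premium.
Glide against (Standard, Plus): payoffs 15, 13, 11 → best response Plus.
Glide against (Standard, Premium): payoffs 34, 56, 33 → best response Premium.
Glide against (Plus, Plus): payoffs 82, 20, 95 → best response Elite.
Glide against (Plus, Premium): payoffs 47, 70, 93 → best response Elite.
No profile is a mutual best response for all players.

There is no pure-strategy Nash equilibrium.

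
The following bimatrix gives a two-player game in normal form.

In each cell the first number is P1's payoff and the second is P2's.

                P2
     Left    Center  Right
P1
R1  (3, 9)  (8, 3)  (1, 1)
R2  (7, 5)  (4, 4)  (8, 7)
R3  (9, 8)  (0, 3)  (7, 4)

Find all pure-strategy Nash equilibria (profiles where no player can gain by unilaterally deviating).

(R1, Left): P1 can switch to R2 (3 → 7). Not NE.
(R1, Center): P2 can switch to Left (3 → 9). Not NE.
(R1, Right): P1 can switch to R2 (1 → 8). Not NE.
(R2, Left): P1 can switch to R3 (7 → 9). Not NE.
(R2, Center): P1 can switch to R1 (4 → 8). Not NE.
(R2, Right): P1 gets 8, best alternative 7; P2 gets 7, best alternative 5. No profitable deviation — NE.
(R3, Left): P1 gets 9, best alternative 7; P2 gets 8, best alternative 4. No profitable deviation — NE.
(R3, Center): P1 can switch to R1 (0 → 8). Not NE.
(R3, Right): P1 can switch to R2 (7 → 8). Not NE.

(R2, Right), (R3, Left)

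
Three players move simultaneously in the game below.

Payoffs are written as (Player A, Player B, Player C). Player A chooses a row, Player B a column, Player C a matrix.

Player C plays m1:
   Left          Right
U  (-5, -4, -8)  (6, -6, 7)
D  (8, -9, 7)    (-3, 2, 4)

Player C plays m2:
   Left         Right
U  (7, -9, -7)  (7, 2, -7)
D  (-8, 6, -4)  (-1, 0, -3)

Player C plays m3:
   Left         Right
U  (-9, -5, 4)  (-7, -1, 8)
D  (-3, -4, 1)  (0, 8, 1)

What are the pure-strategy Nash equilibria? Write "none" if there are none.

(U, Left, m1): Player A can switch to D (-5 → 8). Not NE.
(U, Left, m2): Player B can switch to Right (-9 → 2). Not NE.
(U, Left, m3): Player A can switch to D (-9 → -3). Not NE.
(U, Right, m1): Player B can switch to Left (-6 → -4). Not NE.
(U, Right, m2): Player C can switch to m1 (-7 → 7). Not NE.
(U, Right, m3): Player A can switch to D (-7 → 0). Not NE.
(D, Left, m1): Player B can switch to Right (-9 → 2). Not NE.
(D, Left, m2): Player A can switch to U (-8 → 7). Not NE.
(D, Left, m3): Player B can switch to Right (-4 → 8). Not NE.
(D, Right, m1): Player A can switch to U (-3 → 6). Not NE.
(D, Right, m2): Player A can switch to U (-1 → 7). Not NE.
(D, Right, m3): Player C can switch to m1 (1 → 4). Not NE.

none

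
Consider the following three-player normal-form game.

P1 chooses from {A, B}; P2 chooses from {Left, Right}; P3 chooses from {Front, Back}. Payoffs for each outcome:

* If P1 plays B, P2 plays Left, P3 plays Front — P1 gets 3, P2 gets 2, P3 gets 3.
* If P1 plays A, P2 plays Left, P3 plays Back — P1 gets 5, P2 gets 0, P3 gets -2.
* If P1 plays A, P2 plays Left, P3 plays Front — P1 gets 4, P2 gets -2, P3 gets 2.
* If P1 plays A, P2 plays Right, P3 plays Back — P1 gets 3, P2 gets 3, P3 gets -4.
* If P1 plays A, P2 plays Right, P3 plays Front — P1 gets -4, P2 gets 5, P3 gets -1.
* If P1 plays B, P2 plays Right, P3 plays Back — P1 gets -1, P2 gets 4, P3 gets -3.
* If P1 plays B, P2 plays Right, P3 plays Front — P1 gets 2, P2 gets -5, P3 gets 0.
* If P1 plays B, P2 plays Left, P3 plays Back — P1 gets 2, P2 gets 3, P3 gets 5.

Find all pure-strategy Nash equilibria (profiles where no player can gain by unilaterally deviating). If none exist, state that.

No pure-strategy Nash equilibrium.

For each player, find the best response to each opponent profile; mutual best responses are the pure NE.
P1 against (Left, Front): payoffs 4, 3 → best response A.
P1 against (Left, Back): payoffs 5, 2 → best response A.
P1 against (Right, Front): payoffs -4, 2 → best response B.
P1 against (Right, Back): payoffs 3, -1 → best response A.
P2 against (A, Front): payoffs -2, 5 → best response Right.
P2 against (A, Back): payoffs 0, 3 → best response Right.
P2 against (B, Front): payoffs 2, -5 → best response Left.
P2 against (B, Back): payoffs 3, 4 → best response Right.
P3 against (A, Left): payoffs 2, -2 → best response Front.
P3 against (A, Right): payoffs -1, -4 → best response Front.
P3 against (B, Left): payoffs 3, 5 → best response Back.
P3 against (B, Right): payoffs 0, -3 → best response Front.
No profile is a mutual best response for all players.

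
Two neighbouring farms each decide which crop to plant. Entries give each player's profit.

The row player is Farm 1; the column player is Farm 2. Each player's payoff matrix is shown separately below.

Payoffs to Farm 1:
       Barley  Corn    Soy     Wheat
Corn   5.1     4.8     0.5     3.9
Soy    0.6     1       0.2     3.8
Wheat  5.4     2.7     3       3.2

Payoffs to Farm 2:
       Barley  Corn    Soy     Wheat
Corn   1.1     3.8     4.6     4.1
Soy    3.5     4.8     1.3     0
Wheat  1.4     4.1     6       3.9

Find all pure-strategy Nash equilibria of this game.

(Corn, Barley): Farm 1 can switch to Wheat (5.1 → 5.4). Not NE.
(Corn, Corn): Farm 2 can switch to Soy (3.8 → 4.6). Not NE.
(Corn, Soy): Farm 1 can switch to Wheat (0.5 → 3). Not NE.
(Corn, Wheat): Farm 2 can switch to Soy (4.1 → 4.6). Not NE.
(Soy, Barley): Farm 1 can switch to Corn (0.6 → 5.1). Not NE.
(Soy, Corn): Farm 1 can switch to Corn (1 → 4.8). Not NE.
(Soy, Soy): Farm 1 can switch to Corn (0.2 → 0.5). Not NE.
(Soy, Wheat): Farm 1 can switch to Corn (3.8 → 3.9). Not NE.
(Wheat, Soy): Farm 1 gets 3, best alternative 0.5; Farm 2 gets 6, best alternative 4.1. No profitable deviation — NE.
(The remaining 3 profiles each have a profitable deviation by the same check.)

The unique pure-strategy Nash equilibrium is (Wheat, Soy).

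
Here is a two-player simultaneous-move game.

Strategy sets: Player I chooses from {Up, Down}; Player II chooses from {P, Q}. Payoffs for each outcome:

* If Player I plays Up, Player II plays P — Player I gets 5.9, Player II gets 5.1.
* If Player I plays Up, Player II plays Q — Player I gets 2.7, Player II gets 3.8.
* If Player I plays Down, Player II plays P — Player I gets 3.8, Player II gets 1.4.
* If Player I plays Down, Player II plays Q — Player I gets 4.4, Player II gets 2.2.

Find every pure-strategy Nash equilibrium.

Pure-strategy Nash equilibria: (Up, P), (Down, Q)

Player I against P: payoffs 5.9, 3.8 → best response Up.
Player I against Q: payoffs 2.7, 4.4 → best response Down.
Player II against Up: payoffs 5.1, 3.8 → best response P.
Player II against Down: payoffs 1.4, 2.2 → best response Q.
Mutual best responses: (Up, P); (Down, Q).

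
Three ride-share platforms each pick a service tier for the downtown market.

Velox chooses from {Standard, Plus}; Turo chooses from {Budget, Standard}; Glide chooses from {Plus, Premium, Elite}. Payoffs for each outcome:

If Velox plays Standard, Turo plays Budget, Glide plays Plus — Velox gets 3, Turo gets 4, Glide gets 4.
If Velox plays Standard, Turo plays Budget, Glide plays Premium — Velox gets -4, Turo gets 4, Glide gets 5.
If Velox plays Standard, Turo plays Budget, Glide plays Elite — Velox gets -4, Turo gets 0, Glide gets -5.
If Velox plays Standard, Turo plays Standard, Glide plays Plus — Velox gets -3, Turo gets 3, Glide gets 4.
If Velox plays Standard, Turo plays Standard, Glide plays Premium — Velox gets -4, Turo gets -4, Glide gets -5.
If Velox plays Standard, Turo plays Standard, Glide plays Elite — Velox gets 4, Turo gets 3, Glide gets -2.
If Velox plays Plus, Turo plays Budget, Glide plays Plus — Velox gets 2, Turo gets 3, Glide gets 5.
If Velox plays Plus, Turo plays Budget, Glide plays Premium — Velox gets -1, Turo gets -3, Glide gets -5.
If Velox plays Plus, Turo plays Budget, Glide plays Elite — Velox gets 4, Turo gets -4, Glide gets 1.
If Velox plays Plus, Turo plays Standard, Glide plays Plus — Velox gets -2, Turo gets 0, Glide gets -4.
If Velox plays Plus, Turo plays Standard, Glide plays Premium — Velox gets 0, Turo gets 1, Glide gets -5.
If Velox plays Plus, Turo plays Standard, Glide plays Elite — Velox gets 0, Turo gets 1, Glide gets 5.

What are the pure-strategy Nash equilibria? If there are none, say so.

Velox against (Budget, Plus): payoffs 3, 2 → best response Standard.
Velox against (Budget, Premium): payoffs -4, -1 → best response Plus.
Velox against (Budget, Elite): payoffs -4, 4 → best response Plus.
Velox against (Standard, Plus): payoffs -3, -2 → best response Plus.
Velox against (Standard, Premium): payoffs -4, 0 → best response Plus.
Velox against (Standard, Elite): payoffs 4, 0 → best response Standard.
Turo against (Standard, Plus): payoffs 4, 3 → best response Budget.
Turo against (Standard, Premium): payoffs 4, -4 → best response Budget.
Turo against (Standard, Elite): payoffs 0, 3 → best response Standard.
Turo against (Plus, Plus): payoffs 3, 0 → best response Budget.
Turo against (Plus, Premium): payoffs -3, 1 → best response Standard.
Turo against (Plus, Elite): payoffs -4, 1 → best response Standard.
Glide against (Standard, Budget): payoffs 4, 5, -5 → best response Premium.
Glide against (Standard, Standard): payoffs 4, -5, -2 → best response Plus.
Glide against (Plus, Budget): payoffs 5, -5, 1 → best response Plus.
Glide against (Plus, Standard): payoffs -4, -5, 5 → best response Elite.
No profile is a mutual best response for all players.

none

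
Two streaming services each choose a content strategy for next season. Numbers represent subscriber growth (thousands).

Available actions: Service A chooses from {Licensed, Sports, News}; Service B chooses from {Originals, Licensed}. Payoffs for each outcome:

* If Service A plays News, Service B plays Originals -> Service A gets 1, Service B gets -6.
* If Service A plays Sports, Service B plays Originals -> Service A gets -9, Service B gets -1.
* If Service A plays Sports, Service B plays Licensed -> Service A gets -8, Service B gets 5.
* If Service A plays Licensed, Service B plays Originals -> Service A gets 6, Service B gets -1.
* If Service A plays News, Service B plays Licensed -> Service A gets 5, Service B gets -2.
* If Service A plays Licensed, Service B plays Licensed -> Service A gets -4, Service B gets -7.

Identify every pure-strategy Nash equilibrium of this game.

For each player, find the best response to each opponent profile; mutual best responses are the pure NE.
Service A against Originals: payoffs 6, -9, 1 → best response Licensed.
Service A against Licensed: payoffs -4, -8, 5 → best response News.
Service B against Licensed: payoffs -1, -7 → best response Originals.
Service B against Sports: payoffs -1, 5 → best response Licensed.
Service B against News: payoffs -6, -2 → best response Licensed.
Mutual best responses: (Licensed, Originals); (News, Licensed).

(Licensed, Originals) and (News, Licensed)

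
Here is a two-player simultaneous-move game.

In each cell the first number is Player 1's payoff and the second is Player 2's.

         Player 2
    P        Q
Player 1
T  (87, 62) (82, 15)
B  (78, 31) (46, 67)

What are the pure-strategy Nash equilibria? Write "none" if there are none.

(T, P): Player 1 gets 87, best alternative 78; Player 2 gets 62, best alternative 15. No profitable deviation — NE.
(T, Q): Player 2 can switch to P (15 → 62). Not NE.
(B, P): Player 1 can switch to T (78 → 87). Not NE.
(B, Q): Player 1 can switch to T (46 → 82). Not NE.

(T, P)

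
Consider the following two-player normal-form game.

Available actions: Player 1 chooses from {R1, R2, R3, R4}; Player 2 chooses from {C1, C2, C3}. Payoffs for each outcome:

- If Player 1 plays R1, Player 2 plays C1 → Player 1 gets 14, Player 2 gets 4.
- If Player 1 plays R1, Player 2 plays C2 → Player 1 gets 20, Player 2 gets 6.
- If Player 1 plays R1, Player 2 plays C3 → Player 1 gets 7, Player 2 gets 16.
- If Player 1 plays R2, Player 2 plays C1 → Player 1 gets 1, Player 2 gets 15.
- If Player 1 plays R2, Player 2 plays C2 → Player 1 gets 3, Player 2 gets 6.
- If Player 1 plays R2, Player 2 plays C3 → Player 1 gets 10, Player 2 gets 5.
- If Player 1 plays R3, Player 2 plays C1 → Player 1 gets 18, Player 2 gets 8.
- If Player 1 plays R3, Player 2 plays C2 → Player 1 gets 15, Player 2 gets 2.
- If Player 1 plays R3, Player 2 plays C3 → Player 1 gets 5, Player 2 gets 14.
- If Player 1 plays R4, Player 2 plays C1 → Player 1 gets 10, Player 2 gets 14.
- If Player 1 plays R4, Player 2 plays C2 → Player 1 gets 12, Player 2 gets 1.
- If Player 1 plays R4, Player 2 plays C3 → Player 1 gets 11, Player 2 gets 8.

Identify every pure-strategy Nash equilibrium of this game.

Player 1 against C1: payoffs 14, 1, 18, 10 → best response R3.
Player 1 against C2: payoffs 20, 3, 15, 12 → best response R1.
Player 1 against C3: payoffs 7, 10, 5, 11 → best response R4.
Player 2 against R1: payoffs 4, 6, 16 → best response C3.
Player 2 against R2: payoffs 15, 6, 5 → best response C1.
Player 2 against R3: payoffs 8, 2, 14 → best response C3.
Player 2 against R4: payoffs 14, 1, 8 → best response C1.
No profile is a mutual best response for all players.

This game has no pure Nash equilibrium.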